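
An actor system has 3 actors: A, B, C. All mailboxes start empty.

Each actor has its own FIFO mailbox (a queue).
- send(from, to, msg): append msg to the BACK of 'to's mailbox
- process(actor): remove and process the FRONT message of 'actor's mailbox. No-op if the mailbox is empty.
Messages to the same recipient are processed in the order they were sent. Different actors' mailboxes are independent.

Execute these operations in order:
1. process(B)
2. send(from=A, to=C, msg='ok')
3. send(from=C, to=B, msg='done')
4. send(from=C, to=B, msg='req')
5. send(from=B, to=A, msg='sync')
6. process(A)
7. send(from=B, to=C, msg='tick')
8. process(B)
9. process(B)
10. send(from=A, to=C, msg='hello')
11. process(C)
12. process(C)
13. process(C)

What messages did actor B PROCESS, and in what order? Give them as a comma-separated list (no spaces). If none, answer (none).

After 1 (process(B)): A:[] B:[] C:[]
After 2 (send(from=A, to=C, msg='ok')): A:[] B:[] C:[ok]
After 3 (send(from=C, to=B, msg='done')): A:[] B:[done] C:[ok]
After 4 (send(from=C, to=B, msg='req')): A:[] B:[done,req] C:[ok]
After 5 (send(from=B, to=A, msg='sync')): A:[sync] B:[done,req] C:[ok]
After 6 (process(A)): A:[] B:[done,req] C:[ok]
After 7 (send(from=B, to=C, msg='tick')): A:[] B:[done,req] C:[ok,tick]
After 8 (process(B)): A:[] B:[req] C:[ok,tick]
After 9 (process(B)): A:[] B:[] C:[ok,tick]
After 10 (send(from=A, to=C, msg='hello')): A:[] B:[] C:[ok,tick,hello]
After 11 (process(C)): A:[] B:[] C:[tick,hello]
After 12 (process(C)): A:[] B:[] C:[hello]
After 13 (process(C)): A:[] B:[] C:[]

Answer: done,req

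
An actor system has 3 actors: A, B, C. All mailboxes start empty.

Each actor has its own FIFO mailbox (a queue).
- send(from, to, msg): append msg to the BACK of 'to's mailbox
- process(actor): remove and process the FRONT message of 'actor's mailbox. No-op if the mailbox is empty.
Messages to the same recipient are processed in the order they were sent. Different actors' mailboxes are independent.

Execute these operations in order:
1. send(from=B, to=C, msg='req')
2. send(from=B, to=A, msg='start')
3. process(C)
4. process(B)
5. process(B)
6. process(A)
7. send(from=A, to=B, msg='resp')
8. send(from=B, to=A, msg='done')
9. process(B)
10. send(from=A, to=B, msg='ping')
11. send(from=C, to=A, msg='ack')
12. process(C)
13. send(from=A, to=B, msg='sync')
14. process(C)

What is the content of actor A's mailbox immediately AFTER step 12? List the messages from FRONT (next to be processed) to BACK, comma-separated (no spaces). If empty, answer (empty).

After 1 (send(from=B, to=C, msg='req')): A:[] B:[] C:[req]
After 2 (send(from=B, to=A, msg='start')): A:[start] B:[] C:[req]
After 3 (process(C)): A:[start] B:[] C:[]
After 4 (process(B)): A:[start] B:[] C:[]
After 5 (process(B)): A:[start] B:[] C:[]
After 6 (process(A)): A:[] B:[] C:[]
After 7 (send(from=A, to=B, msg='resp')): A:[] B:[resp] C:[]
After 8 (send(from=B, to=A, msg='done')): A:[done] B:[resp] C:[]
After 9 (process(B)): A:[done] B:[] C:[]
After 10 (send(from=A, to=B, msg='ping')): A:[done] B:[ping] C:[]
After 11 (send(from=C, to=A, msg='ack')): A:[done,ack] B:[ping] C:[]
After 12 (process(C)): A:[done,ack] B:[ping] C:[]

done,ack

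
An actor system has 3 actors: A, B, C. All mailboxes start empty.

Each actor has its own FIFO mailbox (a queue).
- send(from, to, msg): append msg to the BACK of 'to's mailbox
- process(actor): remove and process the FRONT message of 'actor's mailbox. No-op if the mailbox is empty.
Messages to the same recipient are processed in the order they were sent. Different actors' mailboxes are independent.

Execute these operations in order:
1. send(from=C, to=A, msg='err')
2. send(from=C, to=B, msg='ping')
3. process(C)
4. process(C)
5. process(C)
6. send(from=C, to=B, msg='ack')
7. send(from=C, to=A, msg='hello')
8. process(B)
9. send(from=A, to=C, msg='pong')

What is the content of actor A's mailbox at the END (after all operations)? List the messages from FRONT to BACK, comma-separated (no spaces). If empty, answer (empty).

Answer: err,hello

Derivation:
After 1 (send(from=C, to=A, msg='err')): A:[err] B:[] C:[]
After 2 (send(from=C, to=B, msg='ping')): A:[err] B:[ping] C:[]
After 3 (process(C)): A:[err] B:[ping] C:[]
After 4 (process(C)): A:[err] B:[ping] C:[]
After 5 (process(C)): A:[err] B:[ping] C:[]
After 6 (send(from=C, to=B, msg='ack')): A:[err] B:[ping,ack] C:[]
After 7 (send(from=C, to=A, msg='hello')): A:[err,hello] B:[ping,ack] C:[]
After 8 (process(B)): A:[err,hello] B:[ack] C:[]
After 9 (send(from=A, to=C, msg='pong')): A:[err,hello] B:[ack] C:[pong]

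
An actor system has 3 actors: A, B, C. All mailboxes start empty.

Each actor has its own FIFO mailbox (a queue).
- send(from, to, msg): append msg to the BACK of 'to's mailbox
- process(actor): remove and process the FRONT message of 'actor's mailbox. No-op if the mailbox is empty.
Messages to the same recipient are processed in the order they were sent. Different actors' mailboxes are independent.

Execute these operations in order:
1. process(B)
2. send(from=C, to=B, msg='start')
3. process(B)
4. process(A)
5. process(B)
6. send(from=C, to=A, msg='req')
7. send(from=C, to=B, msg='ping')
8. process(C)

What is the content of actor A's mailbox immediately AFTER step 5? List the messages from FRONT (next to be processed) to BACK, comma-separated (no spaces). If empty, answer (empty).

After 1 (process(B)): A:[] B:[] C:[]
After 2 (send(from=C, to=B, msg='start')): A:[] B:[start] C:[]
After 3 (process(B)): A:[] B:[] C:[]
After 4 (process(A)): A:[] B:[] C:[]
After 5 (process(B)): A:[] B:[] C:[]

(empty)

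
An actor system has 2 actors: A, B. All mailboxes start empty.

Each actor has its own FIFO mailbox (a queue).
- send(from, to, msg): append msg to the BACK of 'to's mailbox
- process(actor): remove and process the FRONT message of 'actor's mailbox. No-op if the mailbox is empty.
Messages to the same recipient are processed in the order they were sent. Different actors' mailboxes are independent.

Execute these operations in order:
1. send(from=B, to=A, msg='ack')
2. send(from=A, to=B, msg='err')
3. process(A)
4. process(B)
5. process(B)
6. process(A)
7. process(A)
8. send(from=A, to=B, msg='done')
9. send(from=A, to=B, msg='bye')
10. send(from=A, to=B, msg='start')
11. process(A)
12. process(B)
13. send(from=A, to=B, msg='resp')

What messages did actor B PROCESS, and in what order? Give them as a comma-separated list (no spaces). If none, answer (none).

Answer: err,done

Derivation:
After 1 (send(from=B, to=A, msg='ack')): A:[ack] B:[]
After 2 (send(from=A, to=B, msg='err')): A:[ack] B:[err]
After 3 (process(A)): A:[] B:[err]
After 4 (process(B)): A:[] B:[]
After 5 (process(B)): A:[] B:[]
After 6 (process(A)): A:[] B:[]
After 7 (process(A)): A:[] B:[]
After 8 (send(from=A, to=B, msg='done')): A:[] B:[done]
After 9 (send(from=A, to=B, msg='bye')): A:[] B:[done,bye]
After 10 (send(from=A, to=B, msg='start')): A:[] B:[done,bye,start]
After 11 (process(A)): A:[] B:[done,bye,start]
After 12 (process(B)): A:[] B:[bye,start]
After 13 (send(from=A, to=B, msg='resp')): A:[] B:[bye,start,resp]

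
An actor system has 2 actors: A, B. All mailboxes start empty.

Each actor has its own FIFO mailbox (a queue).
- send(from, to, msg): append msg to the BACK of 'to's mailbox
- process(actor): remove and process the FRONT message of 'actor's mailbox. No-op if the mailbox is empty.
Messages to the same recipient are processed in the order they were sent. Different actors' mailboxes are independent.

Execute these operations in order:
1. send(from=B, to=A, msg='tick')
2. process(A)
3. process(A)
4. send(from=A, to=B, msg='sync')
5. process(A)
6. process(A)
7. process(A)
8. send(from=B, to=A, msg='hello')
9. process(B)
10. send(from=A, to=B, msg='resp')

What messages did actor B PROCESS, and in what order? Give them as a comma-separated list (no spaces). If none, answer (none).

Answer: sync

Derivation:
After 1 (send(from=B, to=A, msg='tick')): A:[tick] B:[]
After 2 (process(A)): A:[] B:[]
After 3 (process(A)): A:[] B:[]
After 4 (send(from=A, to=B, msg='sync')): A:[] B:[sync]
After 5 (process(A)): A:[] B:[sync]
After 6 (process(A)): A:[] B:[sync]
After 7 (process(A)): A:[] B:[sync]
After 8 (send(from=B, to=A, msg='hello')): A:[hello] B:[sync]
After 9 (process(B)): A:[hello] B:[]
After 10 (send(from=A, to=B, msg='resp')): A:[hello] B:[resp]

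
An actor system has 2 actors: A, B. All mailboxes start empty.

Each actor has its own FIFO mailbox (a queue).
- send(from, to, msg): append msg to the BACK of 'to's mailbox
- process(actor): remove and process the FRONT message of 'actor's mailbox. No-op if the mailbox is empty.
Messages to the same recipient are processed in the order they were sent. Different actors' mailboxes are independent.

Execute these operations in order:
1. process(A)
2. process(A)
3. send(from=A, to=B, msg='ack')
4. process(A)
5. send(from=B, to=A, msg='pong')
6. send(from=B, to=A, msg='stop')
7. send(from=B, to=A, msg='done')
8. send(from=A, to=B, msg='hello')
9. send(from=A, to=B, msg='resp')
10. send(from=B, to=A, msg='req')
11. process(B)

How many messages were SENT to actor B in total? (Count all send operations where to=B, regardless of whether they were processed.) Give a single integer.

Answer: 3

Derivation:
After 1 (process(A)): A:[] B:[]
After 2 (process(A)): A:[] B:[]
After 3 (send(from=A, to=B, msg='ack')): A:[] B:[ack]
After 4 (process(A)): A:[] B:[ack]
After 5 (send(from=B, to=A, msg='pong')): A:[pong] B:[ack]
After 6 (send(from=B, to=A, msg='stop')): A:[pong,stop] B:[ack]
After 7 (send(from=B, to=A, msg='done')): A:[pong,stop,done] B:[ack]
After 8 (send(from=A, to=B, msg='hello')): A:[pong,stop,done] B:[ack,hello]
After 9 (send(from=A, to=B, msg='resp')): A:[pong,stop,done] B:[ack,hello,resp]
After 10 (send(from=B, to=A, msg='req')): A:[pong,stop,done,req] B:[ack,hello,resp]
After 11 (process(B)): A:[pong,stop,done,req] B:[hello,resp]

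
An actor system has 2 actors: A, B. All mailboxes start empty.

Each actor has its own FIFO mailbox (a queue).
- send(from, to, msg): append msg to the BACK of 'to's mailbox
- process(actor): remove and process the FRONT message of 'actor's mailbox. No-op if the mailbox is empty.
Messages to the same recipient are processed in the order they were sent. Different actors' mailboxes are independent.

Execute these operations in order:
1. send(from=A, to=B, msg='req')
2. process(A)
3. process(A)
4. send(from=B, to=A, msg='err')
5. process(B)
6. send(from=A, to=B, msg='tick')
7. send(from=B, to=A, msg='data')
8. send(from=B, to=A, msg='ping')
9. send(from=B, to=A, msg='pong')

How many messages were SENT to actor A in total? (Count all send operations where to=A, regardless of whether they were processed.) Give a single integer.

After 1 (send(from=A, to=B, msg='req')): A:[] B:[req]
After 2 (process(A)): A:[] B:[req]
After 3 (process(A)): A:[] B:[req]
After 4 (send(from=B, to=A, msg='err')): A:[err] B:[req]
After 5 (process(B)): A:[err] B:[]
After 6 (send(from=A, to=B, msg='tick')): A:[err] B:[tick]
After 7 (send(from=B, to=A, msg='data')): A:[err,data] B:[tick]
After 8 (send(from=B, to=A, msg='ping')): A:[err,data,ping] B:[tick]
After 9 (send(from=B, to=A, msg='pong')): A:[err,data,ping,pong] B:[tick]

Answer: 4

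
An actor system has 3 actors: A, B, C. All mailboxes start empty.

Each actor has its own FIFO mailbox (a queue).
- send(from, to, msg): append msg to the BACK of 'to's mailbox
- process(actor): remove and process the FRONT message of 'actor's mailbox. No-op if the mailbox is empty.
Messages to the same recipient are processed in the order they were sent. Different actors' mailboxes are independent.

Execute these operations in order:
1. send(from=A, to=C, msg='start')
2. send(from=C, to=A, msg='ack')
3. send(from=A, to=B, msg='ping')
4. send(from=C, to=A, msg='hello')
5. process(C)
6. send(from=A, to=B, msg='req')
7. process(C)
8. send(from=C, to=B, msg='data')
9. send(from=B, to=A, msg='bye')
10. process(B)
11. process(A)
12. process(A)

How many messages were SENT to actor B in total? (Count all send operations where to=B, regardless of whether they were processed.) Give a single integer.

After 1 (send(from=A, to=C, msg='start')): A:[] B:[] C:[start]
After 2 (send(from=C, to=A, msg='ack')): A:[ack] B:[] C:[start]
After 3 (send(from=A, to=B, msg='ping')): A:[ack] B:[ping] C:[start]
After 4 (send(from=C, to=A, msg='hello')): A:[ack,hello] B:[ping] C:[start]
After 5 (process(C)): A:[ack,hello] B:[ping] C:[]
After 6 (send(from=A, to=B, msg='req')): A:[ack,hello] B:[ping,req] C:[]
After 7 (process(C)): A:[ack,hello] B:[ping,req] C:[]
After 8 (send(from=C, to=B, msg='data')): A:[ack,hello] B:[ping,req,data] C:[]
After 9 (send(from=B, to=A, msg='bye')): A:[ack,hello,bye] B:[ping,req,data] C:[]
After 10 (process(B)): A:[ack,hello,bye] B:[req,data] C:[]
After 11 (process(A)): A:[hello,bye] B:[req,data] C:[]
After 12 (process(A)): A:[bye] B:[req,data] C:[]

Answer: 3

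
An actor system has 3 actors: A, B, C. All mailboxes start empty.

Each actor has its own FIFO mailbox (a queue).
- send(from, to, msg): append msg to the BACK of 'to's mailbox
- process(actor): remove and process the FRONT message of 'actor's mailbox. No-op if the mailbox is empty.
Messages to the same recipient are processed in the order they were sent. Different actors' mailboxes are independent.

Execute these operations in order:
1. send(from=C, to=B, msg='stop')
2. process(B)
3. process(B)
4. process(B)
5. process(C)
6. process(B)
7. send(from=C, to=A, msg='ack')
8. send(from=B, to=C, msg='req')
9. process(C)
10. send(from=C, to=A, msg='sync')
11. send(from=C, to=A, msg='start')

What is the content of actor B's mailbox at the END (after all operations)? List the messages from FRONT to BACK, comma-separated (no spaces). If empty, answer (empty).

Answer: (empty)

Derivation:
After 1 (send(from=C, to=B, msg='stop')): A:[] B:[stop] C:[]
After 2 (process(B)): A:[] B:[] C:[]
After 3 (process(B)): A:[] B:[] C:[]
After 4 (process(B)): A:[] B:[] C:[]
After 5 (process(C)): A:[] B:[] C:[]
After 6 (process(B)): A:[] B:[] C:[]
After 7 (send(from=C, to=A, msg='ack')): A:[ack] B:[] C:[]
After 8 (send(from=B, to=C, msg='req')): A:[ack] B:[] C:[req]
After 9 (process(C)): A:[ack] B:[] C:[]
After 10 (send(from=C, to=A, msg='sync')): A:[ack,sync] B:[] C:[]
After 11 (send(from=C, to=A, msg='start')): A:[ack,sync,start] B:[] C:[]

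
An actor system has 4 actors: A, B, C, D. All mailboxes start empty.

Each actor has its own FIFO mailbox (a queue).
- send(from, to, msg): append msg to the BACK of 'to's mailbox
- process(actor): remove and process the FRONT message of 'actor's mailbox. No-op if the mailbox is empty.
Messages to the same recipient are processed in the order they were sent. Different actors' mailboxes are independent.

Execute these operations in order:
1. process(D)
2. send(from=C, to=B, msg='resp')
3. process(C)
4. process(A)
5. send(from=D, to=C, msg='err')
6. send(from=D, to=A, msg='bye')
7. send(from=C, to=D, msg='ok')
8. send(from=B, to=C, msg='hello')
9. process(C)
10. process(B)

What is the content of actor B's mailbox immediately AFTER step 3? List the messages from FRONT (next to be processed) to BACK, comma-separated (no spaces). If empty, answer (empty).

After 1 (process(D)): A:[] B:[] C:[] D:[]
After 2 (send(from=C, to=B, msg='resp')): A:[] B:[resp] C:[] D:[]
After 3 (process(C)): A:[] B:[resp] C:[] D:[]

resp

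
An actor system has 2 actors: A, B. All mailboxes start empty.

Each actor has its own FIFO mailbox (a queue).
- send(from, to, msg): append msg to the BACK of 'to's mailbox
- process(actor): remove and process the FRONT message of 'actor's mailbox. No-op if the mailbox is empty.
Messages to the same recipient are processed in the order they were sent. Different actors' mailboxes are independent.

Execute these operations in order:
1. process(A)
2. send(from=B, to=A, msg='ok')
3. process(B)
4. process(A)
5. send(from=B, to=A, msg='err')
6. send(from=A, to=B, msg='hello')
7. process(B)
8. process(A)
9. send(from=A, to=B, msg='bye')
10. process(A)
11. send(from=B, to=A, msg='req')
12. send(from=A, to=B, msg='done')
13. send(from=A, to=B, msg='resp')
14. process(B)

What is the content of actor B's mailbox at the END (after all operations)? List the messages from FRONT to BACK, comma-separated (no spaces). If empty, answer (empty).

After 1 (process(A)): A:[] B:[]
After 2 (send(from=B, to=A, msg='ok')): A:[ok] B:[]
After 3 (process(B)): A:[ok] B:[]
After 4 (process(A)): A:[] B:[]
After 5 (send(from=B, to=A, msg='err')): A:[err] B:[]
After 6 (send(from=A, to=B, msg='hello')): A:[err] B:[hello]
After 7 (process(B)): A:[err] B:[]
After 8 (process(A)): A:[] B:[]
After 9 (send(from=A, to=B, msg='bye')): A:[] B:[bye]
After 10 (process(A)): A:[] B:[bye]
After 11 (send(from=B, to=A, msg='req')): A:[req] B:[bye]
After 12 (send(from=A, to=B, msg='done')): A:[req] B:[bye,done]
After 13 (send(from=A, to=B, msg='resp')): A:[req] B:[bye,done,resp]
After 14 (process(B)): A:[req] B:[done,resp]

Answer: done,resp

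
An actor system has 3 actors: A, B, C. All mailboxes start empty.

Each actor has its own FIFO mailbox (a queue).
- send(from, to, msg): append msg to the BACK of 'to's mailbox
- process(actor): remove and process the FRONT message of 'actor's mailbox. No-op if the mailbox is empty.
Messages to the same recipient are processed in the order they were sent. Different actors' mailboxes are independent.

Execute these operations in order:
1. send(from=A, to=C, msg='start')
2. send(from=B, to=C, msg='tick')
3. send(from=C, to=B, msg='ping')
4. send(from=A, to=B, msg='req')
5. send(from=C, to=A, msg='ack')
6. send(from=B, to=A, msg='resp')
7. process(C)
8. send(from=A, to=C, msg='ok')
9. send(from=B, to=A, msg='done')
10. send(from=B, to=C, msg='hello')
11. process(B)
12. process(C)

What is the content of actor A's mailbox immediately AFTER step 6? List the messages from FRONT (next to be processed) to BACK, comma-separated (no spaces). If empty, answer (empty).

After 1 (send(from=A, to=C, msg='start')): A:[] B:[] C:[start]
After 2 (send(from=B, to=C, msg='tick')): A:[] B:[] C:[start,tick]
After 3 (send(from=C, to=B, msg='ping')): A:[] B:[ping] C:[start,tick]
After 4 (send(from=A, to=B, msg='req')): A:[] B:[ping,req] C:[start,tick]
After 5 (send(from=C, to=A, msg='ack')): A:[ack] B:[ping,req] C:[start,tick]
After 6 (send(from=B, to=A, msg='resp')): A:[ack,resp] B:[ping,req] C:[start,tick]

ack,resp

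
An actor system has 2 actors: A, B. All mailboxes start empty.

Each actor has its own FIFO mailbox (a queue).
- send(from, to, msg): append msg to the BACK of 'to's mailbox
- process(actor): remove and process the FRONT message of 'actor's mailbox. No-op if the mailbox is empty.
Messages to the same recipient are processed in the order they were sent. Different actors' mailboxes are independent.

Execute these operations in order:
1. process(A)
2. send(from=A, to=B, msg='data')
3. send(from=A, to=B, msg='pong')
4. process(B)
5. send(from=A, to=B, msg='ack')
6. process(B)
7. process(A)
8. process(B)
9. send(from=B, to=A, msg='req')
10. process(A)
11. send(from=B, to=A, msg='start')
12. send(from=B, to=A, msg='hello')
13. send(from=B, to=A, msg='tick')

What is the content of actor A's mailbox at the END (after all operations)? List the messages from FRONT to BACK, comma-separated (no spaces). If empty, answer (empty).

Answer: start,hello,tick

Derivation:
After 1 (process(A)): A:[] B:[]
After 2 (send(from=A, to=B, msg='data')): A:[] B:[data]
After 3 (send(from=A, to=B, msg='pong')): A:[] B:[data,pong]
After 4 (process(B)): A:[] B:[pong]
After 5 (send(from=A, to=B, msg='ack')): A:[] B:[pong,ack]
After 6 (process(B)): A:[] B:[ack]
After 7 (process(A)): A:[] B:[ack]
After 8 (process(B)): A:[] B:[]
After 9 (send(from=B, to=A, msg='req')): A:[req] B:[]
After 10 (process(A)): A:[] B:[]
After 11 (send(from=B, to=A, msg='start')): A:[start] B:[]
After 12 (send(from=B, to=A, msg='hello')): A:[start,hello] B:[]
After 13 (send(from=B, to=A, msg='tick')): A:[start,hello,tick] B:[]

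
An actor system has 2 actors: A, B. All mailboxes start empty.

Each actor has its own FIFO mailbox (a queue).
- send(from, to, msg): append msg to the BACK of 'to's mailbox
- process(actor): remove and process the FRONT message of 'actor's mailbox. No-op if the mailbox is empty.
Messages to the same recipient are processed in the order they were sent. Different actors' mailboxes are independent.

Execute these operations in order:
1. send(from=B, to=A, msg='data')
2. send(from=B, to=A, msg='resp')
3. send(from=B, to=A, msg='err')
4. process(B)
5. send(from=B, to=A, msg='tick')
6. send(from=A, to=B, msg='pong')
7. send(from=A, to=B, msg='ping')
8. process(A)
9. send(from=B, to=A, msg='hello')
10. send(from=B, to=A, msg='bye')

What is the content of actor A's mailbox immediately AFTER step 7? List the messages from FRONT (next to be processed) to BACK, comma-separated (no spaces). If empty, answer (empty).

After 1 (send(from=B, to=A, msg='data')): A:[data] B:[]
After 2 (send(from=B, to=A, msg='resp')): A:[data,resp] B:[]
After 3 (send(from=B, to=A, msg='err')): A:[data,resp,err] B:[]
After 4 (process(B)): A:[data,resp,err] B:[]
After 5 (send(from=B, to=A, msg='tick')): A:[data,resp,err,tick] B:[]
After 6 (send(from=A, to=B, msg='pong')): A:[data,resp,err,tick] B:[pong]
After 7 (send(from=A, to=B, msg='ping')): A:[data,resp,err,tick] B:[pong,ping]

data,resp,err,tick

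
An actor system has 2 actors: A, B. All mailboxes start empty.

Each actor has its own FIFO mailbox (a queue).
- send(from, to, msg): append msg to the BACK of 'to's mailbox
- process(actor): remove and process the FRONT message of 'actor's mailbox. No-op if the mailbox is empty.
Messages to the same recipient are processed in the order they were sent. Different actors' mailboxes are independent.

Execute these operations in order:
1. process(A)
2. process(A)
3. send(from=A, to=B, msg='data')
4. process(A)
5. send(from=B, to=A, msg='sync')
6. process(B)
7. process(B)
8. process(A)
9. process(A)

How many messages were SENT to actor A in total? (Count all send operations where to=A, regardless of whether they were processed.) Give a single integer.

After 1 (process(A)): A:[] B:[]
After 2 (process(A)): A:[] B:[]
After 3 (send(from=A, to=B, msg='data')): A:[] B:[data]
After 4 (process(A)): A:[] B:[data]
After 5 (send(from=B, to=A, msg='sync')): A:[sync] B:[data]
After 6 (process(B)): A:[sync] B:[]
After 7 (process(B)): A:[sync] B:[]
After 8 (process(A)): A:[] B:[]
After 9 (process(A)): A:[] B:[]

Answer: 1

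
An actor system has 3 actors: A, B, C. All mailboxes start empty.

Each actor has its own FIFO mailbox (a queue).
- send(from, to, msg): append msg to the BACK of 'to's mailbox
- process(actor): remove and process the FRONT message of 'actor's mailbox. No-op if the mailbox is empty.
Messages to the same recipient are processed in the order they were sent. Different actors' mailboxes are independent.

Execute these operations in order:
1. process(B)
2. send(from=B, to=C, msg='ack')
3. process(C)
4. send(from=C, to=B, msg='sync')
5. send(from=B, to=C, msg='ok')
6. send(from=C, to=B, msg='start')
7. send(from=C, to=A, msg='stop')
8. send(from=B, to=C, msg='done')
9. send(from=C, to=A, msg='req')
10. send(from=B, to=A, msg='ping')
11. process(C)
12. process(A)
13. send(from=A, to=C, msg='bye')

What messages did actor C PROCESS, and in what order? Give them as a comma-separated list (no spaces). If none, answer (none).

Answer: ack,ok

Derivation:
After 1 (process(B)): A:[] B:[] C:[]
After 2 (send(from=B, to=C, msg='ack')): A:[] B:[] C:[ack]
After 3 (process(C)): A:[] B:[] C:[]
After 4 (send(from=C, to=B, msg='sync')): A:[] B:[sync] C:[]
After 5 (send(from=B, to=C, msg='ok')): A:[] B:[sync] C:[ok]
After 6 (send(from=C, to=B, msg='start')): A:[] B:[sync,start] C:[ok]
After 7 (send(from=C, to=A, msg='stop')): A:[stop] B:[sync,start] C:[ok]
After 8 (send(from=B, to=C, msg='done')): A:[stop] B:[sync,start] C:[ok,done]
After 9 (send(from=C, to=A, msg='req')): A:[stop,req] B:[sync,start] C:[ok,done]
After 10 (send(from=B, to=A, msg='ping')): A:[stop,req,ping] B:[sync,start] C:[ok,done]
After 11 (process(C)): A:[stop,req,ping] B:[sync,start] C:[done]
After 12 (process(A)): A:[req,ping] B:[sync,start] C:[done]
After 13 (send(from=A, to=C, msg='bye')): A:[req,ping] B:[sync,start] C:[done,bye]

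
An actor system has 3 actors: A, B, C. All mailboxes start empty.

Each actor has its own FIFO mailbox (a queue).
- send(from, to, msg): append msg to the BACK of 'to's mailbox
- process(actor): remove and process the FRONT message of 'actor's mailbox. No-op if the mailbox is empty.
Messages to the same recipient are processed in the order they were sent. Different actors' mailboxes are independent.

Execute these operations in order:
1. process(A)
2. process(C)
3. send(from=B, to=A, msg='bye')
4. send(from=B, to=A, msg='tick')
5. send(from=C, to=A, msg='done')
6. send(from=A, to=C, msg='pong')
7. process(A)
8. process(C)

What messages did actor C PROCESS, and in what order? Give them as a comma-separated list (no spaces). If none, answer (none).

After 1 (process(A)): A:[] B:[] C:[]
After 2 (process(C)): A:[] B:[] C:[]
After 3 (send(from=B, to=A, msg='bye')): A:[bye] B:[] C:[]
After 4 (send(from=B, to=A, msg='tick')): A:[bye,tick] B:[] C:[]
After 5 (send(from=C, to=A, msg='done')): A:[bye,tick,done] B:[] C:[]
After 6 (send(from=A, to=C, msg='pong')): A:[bye,tick,done] B:[] C:[pong]
After 7 (process(A)): A:[tick,done] B:[] C:[pong]
After 8 (process(C)): A:[tick,done] B:[] C:[]

Answer: pong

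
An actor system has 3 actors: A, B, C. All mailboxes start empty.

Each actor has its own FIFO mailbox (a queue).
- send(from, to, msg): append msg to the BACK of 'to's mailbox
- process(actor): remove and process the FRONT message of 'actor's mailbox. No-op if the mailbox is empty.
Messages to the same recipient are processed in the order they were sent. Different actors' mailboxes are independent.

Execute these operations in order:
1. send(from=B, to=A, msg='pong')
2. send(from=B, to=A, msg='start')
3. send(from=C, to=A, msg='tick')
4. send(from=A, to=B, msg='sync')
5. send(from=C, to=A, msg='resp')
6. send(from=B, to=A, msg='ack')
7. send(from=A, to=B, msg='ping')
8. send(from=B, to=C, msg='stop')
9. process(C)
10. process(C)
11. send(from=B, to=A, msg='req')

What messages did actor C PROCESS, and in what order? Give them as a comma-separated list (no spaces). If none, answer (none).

After 1 (send(from=B, to=A, msg='pong')): A:[pong] B:[] C:[]
After 2 (send(from=B, to=A, msg='start')): A:[pong,start] B:[] C:[]
After 3 (send(from=C, to=A, msg='tick')): A:[pong,start,tick] B:[] C:[]
After 4 (send(from=A, to=B, msg='sync')): A:[pong,start,tick] B:[sync] C:[]
After 5 (send(from=C, to=A, msg='resp')): A:[pong,start,tick,resp] B:[sync] C:[]
After 6 (send(from=B, to=A, msg='ack')): A:[pong,start,tick,resp,ack] B:[sync] C:[]
After 7 (send(from=A, to=B, msg='ping')): A:[pong,start,tick,resp,ack] B:[sync,ping] C:[]
After 8 (send(from=B, to=C, msg='stop')): A:[pong,start,tick,resp,ack] B:[sync,ping] C:[stop]
After 9 (process(C)): A:[pong,start,tick,resp,ack] B:[sync,ping] C:[]
After 10 (process(C)): A:[pong,start,tick,resp,ack] B:[sync,ping] C:[]
After 11 (send(from=B, to=A, msg='req')): A:[pong,start,tick,resp,ack,req] B:[sync,ping] C:[]

Answer: stop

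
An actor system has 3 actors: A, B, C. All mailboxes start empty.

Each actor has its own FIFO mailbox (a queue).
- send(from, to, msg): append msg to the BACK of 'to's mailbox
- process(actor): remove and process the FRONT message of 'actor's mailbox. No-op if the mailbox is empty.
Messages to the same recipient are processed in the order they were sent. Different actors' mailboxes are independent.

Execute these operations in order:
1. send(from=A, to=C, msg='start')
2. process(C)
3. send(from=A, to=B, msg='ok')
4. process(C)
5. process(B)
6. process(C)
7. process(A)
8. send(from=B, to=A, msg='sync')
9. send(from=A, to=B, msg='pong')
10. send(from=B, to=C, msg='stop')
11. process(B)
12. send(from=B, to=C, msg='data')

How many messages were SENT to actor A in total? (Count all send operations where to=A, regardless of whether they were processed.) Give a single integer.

Answer: 1

Derivation:
After 1 (send(from=A, to=C, msg='start')): A:[] B:[] C:[start]
After 2 (process(C)): A:[] B:[] C:[]
After 3 (send(from=A, to=B, msg='ok')): A:[] B:[ok] C:[]
After 4 (process(C)): A:[] B:[ok] C:[]
After 5 (process(B)): A:[] B:[] C:[]
After 6 (process(C)): A:[] B:[] C:[]
After 7 (process(A)): A:[] B:[] C:[]
After 8 (send(from=B, to=A, msg='sync')): A:[sync] B:[] C:[]
After 9 (send(from=A, to=B, msg='pong')): A:[sync] B:[pong] C:[]
After 10 (send(from=B, to=C, msg='stop')): A:[sync] B:[pong] C:[stop]
After 11 (process(B)): A:[sync] B:[] C:[stop]
After 12 (send(from=B, to=C, msg='data')): A:[sync] B:[] C:[stop,data]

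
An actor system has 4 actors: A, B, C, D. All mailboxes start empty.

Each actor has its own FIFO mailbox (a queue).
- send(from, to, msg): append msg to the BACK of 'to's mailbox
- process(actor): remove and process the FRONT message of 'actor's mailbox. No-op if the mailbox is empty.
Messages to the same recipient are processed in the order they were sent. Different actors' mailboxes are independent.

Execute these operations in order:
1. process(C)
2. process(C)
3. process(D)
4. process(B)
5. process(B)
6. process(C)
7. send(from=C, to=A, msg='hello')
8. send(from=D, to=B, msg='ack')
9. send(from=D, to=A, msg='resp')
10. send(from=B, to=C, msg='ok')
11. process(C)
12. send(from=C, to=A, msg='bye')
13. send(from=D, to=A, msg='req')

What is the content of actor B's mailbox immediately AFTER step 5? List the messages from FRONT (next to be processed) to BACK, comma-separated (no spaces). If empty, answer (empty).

After 1 (process(C)): A:[] B:[] C:[] D:[]
After 2 (process(C)): A:[] B:[] C:[] D:[]
After 3 (process(D)): A:[] B:[] C:[] D:[]
After 4 (process(B)): A:[] B:[] C:[] D:[]
After 5 (process(B)): A:[] B:[] C:[] D:[]

(empty)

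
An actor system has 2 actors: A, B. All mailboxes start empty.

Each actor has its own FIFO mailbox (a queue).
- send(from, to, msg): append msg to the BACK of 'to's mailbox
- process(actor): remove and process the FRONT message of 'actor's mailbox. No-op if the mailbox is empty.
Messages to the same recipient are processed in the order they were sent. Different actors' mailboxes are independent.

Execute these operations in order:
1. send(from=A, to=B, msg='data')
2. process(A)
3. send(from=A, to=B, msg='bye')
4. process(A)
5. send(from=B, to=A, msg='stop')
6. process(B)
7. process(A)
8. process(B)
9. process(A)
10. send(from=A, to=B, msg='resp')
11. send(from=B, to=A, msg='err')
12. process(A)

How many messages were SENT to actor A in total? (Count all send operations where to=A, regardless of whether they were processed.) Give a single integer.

After 1 (send(from=A, to=B, msg='data')): A:[] B:[data]
After 2 (process(A)): A:[] B:[data]
After 3 (send(from=A, to=B, msg='bye')): A:[] B:[data,bye]
After 4 (process(A)): A:[] B:[data,bye]
After 5 (send(from=B, to=A, msg='stop')): A:[stop] B:[data,bye]
After 6 (process(B)): A:[stop] B:[bye]
After 7 (process(A)): A:[] B:[bye]
After 8 (process(B)): A:[] B:[]
After 9 (process(A)): A:[] B:[]
After 10 (send(from=A, to=B, msg='resp')): A:[] B:[resp]
After 11 (send(from=B, to=A, msg='err')): A:[err] B:[resp]
After 12 (process(A)): A:[] B:[resp]

Answer: 2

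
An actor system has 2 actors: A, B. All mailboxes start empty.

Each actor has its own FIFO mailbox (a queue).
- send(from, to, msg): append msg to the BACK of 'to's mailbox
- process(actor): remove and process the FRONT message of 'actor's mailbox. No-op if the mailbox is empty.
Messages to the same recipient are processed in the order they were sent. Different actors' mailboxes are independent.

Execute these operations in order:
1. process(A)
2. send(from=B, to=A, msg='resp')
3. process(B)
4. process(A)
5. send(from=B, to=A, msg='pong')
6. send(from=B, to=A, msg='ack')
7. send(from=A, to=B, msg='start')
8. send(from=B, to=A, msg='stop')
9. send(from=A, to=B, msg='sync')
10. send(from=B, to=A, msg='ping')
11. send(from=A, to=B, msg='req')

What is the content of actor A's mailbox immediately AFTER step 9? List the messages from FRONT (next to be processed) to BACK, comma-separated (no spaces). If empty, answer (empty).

After 1 (process(A)): A:[] B:[]
After 2 (send(from=B, to=A, msg='resp')): A:[resp] B:[]
After 3 (process(B)): A:[resp] B:[]
After 4 (process(A)): A:[] B:[]
After 5 (send(from=B, to=A, msg='pong')): A:[pong] B:[]
After 6 (send(from=B, to=A, msg='ack')): A:[pong,ack] B:[]
After 7 (send(from=A, to=B, msg='start')): A:[pong,ack] B:[start]
After 8 (send(from=B, to=A, msg='stop')): A:[pong,ack,stop] B:[start]
After 9 (send(from=A, to=B, msg='sync')): A:[pong,ack,stop] B:[start,sync]

pong,ack,stop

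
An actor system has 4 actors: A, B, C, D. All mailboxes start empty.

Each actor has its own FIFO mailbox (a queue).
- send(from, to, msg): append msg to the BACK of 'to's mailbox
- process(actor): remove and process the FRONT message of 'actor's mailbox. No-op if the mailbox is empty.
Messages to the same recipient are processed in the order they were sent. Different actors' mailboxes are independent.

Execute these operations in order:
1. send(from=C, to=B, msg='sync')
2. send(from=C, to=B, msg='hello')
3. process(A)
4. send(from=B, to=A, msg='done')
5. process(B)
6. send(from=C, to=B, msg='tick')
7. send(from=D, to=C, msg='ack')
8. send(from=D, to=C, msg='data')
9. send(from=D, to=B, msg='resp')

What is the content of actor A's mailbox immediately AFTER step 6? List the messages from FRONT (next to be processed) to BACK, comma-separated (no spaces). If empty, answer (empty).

After 1 (send(from=C, to=B, msg='sync')): A:[] B:[sync] C:[] D:[]
After 2 (send(from=C, to=B, msg='hello')): A:[] B:[sync,hello] C:[] D:[]
After 3 (process(A)): A:[] B:[sync,hello] C:[] D:[]
After 4 (send(from=B, to=A, msg='done')): A:[done] B:[sync,hello] C:[] D:[]
After 5 (process(B)): A:[done] B:[hello] C:[] D:[]
After 6 (send(from=C, to=B, msg='tick')): A:[done] B:[hello,tick] C:[] D:[]

done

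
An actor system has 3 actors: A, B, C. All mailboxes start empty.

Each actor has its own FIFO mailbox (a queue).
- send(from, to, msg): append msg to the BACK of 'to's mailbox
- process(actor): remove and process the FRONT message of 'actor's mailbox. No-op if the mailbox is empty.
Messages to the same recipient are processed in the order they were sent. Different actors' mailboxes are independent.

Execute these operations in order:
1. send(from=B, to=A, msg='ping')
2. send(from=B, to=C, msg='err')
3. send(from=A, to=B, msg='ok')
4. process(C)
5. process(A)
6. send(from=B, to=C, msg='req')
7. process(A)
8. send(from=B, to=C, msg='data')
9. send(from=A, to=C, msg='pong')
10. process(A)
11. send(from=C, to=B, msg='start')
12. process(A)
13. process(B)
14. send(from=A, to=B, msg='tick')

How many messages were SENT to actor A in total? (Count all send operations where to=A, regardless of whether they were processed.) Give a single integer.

After 1 (send(from=B, to=A, msg='ping')): A:[ping] B:[] C:[]
After 2 (send(from=B, to=C, msg='err')): A:[ping] B:[] C:[err]
After 3 (send(from=A, to=B, msg='ok')): A:[ping] B:[ok] C:[err]
After 4 (process(C)): A:[ping] B:[ok] C:[]
After 5 (process(A)): A:[] B:[ok] C:[]
After 6 (send(from=B, to=C, msg='req')): A:[] B:[ok] C:[req]
After 7 (process(A)): A:[] B:[ok] C:[req]
After 8 (send(from=B, to=C, msg='data')): A:[] B:[ok] C:[req,data]
After 9 (send(from=A, to=C, msg='pong')): A:[] B:[ok] C:[req,data,pong]
After 10 (process(A)): A:[] B:[ok] C:[req,data,pong]
After 11 (send(from=C, to=B, msg='start')): A:[] B:[ok,start] C:[req,data,pong]
After 12 (process(A)): A:[] B:[ok,start] C:[req,data,pong]
After 13 (process(B)): A:[] B:[start] C:[req,data,pong]
After 14 (send(from=A, to=B, msg='tick')): A:[] B:[start,tick] C:[req,data,pong]

Answer: 1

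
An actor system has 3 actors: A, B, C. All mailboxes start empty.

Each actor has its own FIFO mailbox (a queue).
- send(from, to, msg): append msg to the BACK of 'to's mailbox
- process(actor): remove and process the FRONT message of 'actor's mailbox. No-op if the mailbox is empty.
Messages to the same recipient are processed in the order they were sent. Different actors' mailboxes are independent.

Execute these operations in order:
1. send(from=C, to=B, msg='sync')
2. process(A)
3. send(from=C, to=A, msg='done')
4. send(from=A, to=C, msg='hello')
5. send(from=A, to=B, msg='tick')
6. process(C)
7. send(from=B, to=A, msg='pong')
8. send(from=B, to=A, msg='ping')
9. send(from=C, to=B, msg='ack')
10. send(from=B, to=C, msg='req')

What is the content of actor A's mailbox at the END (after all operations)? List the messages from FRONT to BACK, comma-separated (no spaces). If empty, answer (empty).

Answer: done,pong,ping

Derivation:
After 1 (send(from=C, to=B, msg='sync')): A:[] B:[sync] C:[]
After 2 (process(A)): A:[] B:[sync] C:[]
After 3 (send(from=C, to=A, msg='done')): A:[done] B:[sync] C:[]
After 4 (send(from=A, to=C, msg='hello')): A:[done] B:[sync] C:[hello]
After 5 (send(from=A, to=B, msg='tick')): A:[done] B:[sync,tick] C:[hello]
After 6 (process(C)): A:[done] B:[sync,tick] C:[]
After 7 (send(from=B, to=A, msg='pong')): A:[done,pong] B:[sync,tick] C:[]
After 8 (send(from=B, to=A, msg='ping')): A:[done,pong,ping] B:[sync,tick] C:[]
After 9 (send(from=C, to=B, msg='ack')): A:[done,pong,ping] B:[sync,tick,ack] C:[]
After 10 (send(from=B, to=C, msg='req')): A:[done,pong,ping] B:[sync,tick,ack] C:[req]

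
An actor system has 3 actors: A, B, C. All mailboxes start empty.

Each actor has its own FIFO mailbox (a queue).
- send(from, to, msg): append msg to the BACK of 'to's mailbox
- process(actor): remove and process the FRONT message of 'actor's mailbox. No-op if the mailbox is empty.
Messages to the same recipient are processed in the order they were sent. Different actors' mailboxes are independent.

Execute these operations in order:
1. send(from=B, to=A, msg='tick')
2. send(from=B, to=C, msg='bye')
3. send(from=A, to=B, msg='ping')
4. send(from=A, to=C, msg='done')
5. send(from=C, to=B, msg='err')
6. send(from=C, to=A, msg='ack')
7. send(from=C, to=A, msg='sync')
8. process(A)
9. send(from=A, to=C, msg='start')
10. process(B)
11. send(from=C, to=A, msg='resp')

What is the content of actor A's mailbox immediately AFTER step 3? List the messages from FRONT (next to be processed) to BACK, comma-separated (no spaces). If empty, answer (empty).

After 1 (send(from=B, to=A, msg='tick')): A:[tick] B:[] C:[]
After 2 (send(from=B, to=C, msg='bye')): A:[tick] B:[] C:[bye]
After 3 (send(from=A, to=B, msg='ping')): A:[tick] B:[ping] C:[bye]

tick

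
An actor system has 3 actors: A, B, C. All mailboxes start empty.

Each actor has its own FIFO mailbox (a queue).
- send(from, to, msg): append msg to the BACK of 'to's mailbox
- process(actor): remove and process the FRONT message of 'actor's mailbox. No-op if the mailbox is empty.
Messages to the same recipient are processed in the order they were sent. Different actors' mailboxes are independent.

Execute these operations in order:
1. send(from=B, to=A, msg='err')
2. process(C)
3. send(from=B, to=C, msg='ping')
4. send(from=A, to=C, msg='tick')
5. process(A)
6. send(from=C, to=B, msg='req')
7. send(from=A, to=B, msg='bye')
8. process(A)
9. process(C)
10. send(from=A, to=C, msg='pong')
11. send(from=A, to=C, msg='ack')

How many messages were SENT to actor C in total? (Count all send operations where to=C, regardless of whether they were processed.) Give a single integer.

Answer: 4

Derivation:
After 1 (send(from=B, to=A, msg='err')): A:[err] B:[] C:[]
After 2 (process(C)): A:[err] B:[] C:[]
After 3 (send(from=B, to=C, msg='ping')): A:[err] B:[] C:[ping]
After 4 (send(from=A, to=C, msg='tick')): A:[err] B:[] C:[ping,tick]
After 5 (process(A)): A:[] B:[] C:[ping,tick]
After 6 (send(from=C, to=B, msg='req')): A:[] B:[req] C:[ping,tick]
After 7 (send(from=A, to=B, msg='bye')): A:[] B:[req,bye] C:[ping,tick]
After 8 (process(A)): A:[] B:[req,bye] C:[ping,tick]
After 9 (process(C)): A:[] B:[req,bye] C:[tick]
After 10 (send(from=A, to=C, msg='pong')): A:[] B:[req,bye] C:[tick,pong]
After 11 (send(from=A, to=C, msg='ack')): A:[] B:[req,bye] C:[tick,pong,ack]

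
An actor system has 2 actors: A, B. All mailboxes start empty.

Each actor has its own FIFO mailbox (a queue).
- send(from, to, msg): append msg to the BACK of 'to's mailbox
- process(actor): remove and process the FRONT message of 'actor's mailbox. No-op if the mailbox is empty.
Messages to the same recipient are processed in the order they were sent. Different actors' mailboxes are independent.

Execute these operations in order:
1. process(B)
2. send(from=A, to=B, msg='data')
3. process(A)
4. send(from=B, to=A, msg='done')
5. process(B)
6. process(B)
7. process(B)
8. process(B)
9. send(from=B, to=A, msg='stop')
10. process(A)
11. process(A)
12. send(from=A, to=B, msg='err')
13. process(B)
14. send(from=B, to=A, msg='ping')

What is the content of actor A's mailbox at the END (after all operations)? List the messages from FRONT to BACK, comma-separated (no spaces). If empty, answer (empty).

After 1 (process(B)): A:[] B:[]
After 2 (send(from=A, to=B, msg='data')): A:[] B:[data]
After 3 (process(A)): A:[] B:[data]
After 4 (send(from=B, to=A, msg='done')): A:[done] B:[data]
After 5 (process(B)): A:[done] B:[]
After 6 (process(B)): A:[done] B:[]
After 7 (process(B)): A:[done] B:[]
After 8 (process(B)): A:[done] B:[]
After 9 (send(from=B, to=A, msg='stop')): A:[done,stop] B:[]
After 10 (process(A)): A:[stop] B:[]
After 11 (process(A)): A:[] B:[]
After 12 (send(from=A, to=B, msg='err')): A:[] B:[err]
After 13 (process(B)): A:[] B:[]
After 14 (send(from=B, to=A, msg='ping')): A:[ping] B:[]

Answer: ping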